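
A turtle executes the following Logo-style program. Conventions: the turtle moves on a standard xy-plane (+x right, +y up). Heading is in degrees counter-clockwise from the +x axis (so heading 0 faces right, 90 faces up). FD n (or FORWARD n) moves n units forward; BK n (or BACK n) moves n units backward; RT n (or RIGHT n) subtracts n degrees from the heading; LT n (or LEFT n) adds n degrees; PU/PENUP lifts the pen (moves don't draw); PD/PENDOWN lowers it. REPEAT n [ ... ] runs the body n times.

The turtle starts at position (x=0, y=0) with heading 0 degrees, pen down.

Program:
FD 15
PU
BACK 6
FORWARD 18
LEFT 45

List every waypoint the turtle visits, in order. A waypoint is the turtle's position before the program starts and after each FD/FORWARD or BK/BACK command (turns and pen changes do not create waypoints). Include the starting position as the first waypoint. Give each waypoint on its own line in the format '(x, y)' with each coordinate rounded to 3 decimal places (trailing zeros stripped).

Answer: (0, 0)
(15, 0)
(9, 0)
(27, 0)

Derivation:
Executing turtle program step by step:
Start: pos=(0,0), heading=0, pen down
FD 15: (0,0) -> (15,0) [heading=0, draw]
PU: pen up
BK 6: (15,0) -> (9,0) [heading=0, move]
FD 18: (9,0) -> (27,0) [heading=0, move]
LT 45: heading 0 -> 45
Final: pos=(27,0), heading=45, 1 segment(s) drawn
Waypoints (4 total):
(0, 0)
(15, 0)
(9, 0)
(27, 0)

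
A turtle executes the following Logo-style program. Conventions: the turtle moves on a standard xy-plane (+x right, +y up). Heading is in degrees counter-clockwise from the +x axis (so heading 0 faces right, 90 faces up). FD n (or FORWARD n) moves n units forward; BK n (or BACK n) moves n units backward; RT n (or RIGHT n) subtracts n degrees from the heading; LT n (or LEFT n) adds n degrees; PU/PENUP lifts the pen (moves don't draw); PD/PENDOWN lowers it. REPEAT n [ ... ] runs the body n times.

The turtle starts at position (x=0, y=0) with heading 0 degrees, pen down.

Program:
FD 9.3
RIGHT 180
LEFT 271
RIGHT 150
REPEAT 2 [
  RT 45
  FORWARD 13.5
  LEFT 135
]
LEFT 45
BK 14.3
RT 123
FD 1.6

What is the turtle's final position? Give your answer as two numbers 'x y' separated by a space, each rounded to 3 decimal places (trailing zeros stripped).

Executing turtle program step by step:
Start: pos=(0,0), heading=0, pen down
FD 9.3: (0,0) -> (9.3,0) [heading=0, draw]
RT 180: heading 0 -> 180
LT 271: heading 180 -> 91
RT 150: heading 91 -> 301
REPEAT 2 [
  -- iteration 1/2 --
  RT 45: heading 301 -> 256
  FD 13.5: (9.3,0) -> (6.034,-13.099) [heading=256, draw]
  LT 135: heading 256 -> 31
  -- iteration 2/2 --
  RT 45: heading 31 -> 346
  FD 13.5: (6.034,-13.099) -> (19.133,-16.365) [heading=346, draw]
  LT 135: heading 346 -> 121
]
LT 45: heading 121 -> 166
BK 14.3: (19.133,-16.365) -> (33.008,-19.824) [heading=166, draw]
RT 123: heading 166 -> 43
FD 1.6: (33.008,-19.824) -> (34.178,-18.733) [heading=43, draw]
Final: pos=(34.178,-18.733), heading=43, 5 segment(s) drawn

Answer: 34.178 -18.733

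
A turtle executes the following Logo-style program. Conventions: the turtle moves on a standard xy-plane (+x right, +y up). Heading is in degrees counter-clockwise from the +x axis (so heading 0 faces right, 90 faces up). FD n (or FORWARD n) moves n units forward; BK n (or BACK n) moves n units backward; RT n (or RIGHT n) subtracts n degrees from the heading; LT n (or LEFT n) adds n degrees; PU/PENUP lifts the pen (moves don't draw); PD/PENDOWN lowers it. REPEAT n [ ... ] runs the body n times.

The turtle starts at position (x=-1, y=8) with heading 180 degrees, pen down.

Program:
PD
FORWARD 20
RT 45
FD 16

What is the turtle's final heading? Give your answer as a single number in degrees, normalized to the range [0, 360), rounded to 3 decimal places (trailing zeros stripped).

Executing turtle program step by step:
Start: pos=(-1,8), heading=180, pen down
PD: pen down
FD 20: (-1,8) -> (-21,8) [heading=180, draw]
RT 45: heading 180 -> 135
FD 16: (-21,8) -> (-32.314,19.314) [heading=135, draw]
Final: pos=(-32.314,19.314), heading=135, 2 segment(s) drawn

Answer: 135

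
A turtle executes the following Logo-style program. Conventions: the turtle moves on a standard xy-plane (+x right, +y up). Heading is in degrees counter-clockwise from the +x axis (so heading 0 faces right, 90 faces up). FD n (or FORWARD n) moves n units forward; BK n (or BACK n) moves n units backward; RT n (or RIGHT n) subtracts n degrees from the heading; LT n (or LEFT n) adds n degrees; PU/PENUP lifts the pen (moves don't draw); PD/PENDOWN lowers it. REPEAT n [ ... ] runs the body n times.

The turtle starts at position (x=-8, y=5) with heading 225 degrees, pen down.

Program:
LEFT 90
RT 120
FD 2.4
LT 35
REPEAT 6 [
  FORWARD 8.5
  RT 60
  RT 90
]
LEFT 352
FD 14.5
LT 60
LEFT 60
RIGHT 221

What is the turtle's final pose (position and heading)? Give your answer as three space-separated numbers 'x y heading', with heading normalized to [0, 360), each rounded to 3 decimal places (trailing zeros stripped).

Executing turtle program step by step:
Start: pos=(-8,5), heading=225, pen down
LT 90: heading 225 -> 315
RT 120: heading 315 -> 195
FD 2.4: (-8,5) -> (-10.318,4.379) [heading=195, draw]
LT 35: heading 195 -> 230
REPEAT 6 [
  -- iteration 1/6 --
  FD 8.5: (-10.318,4.379) -> (-15.782,-2.133) [heading=230, draw]
  RT 60: heading 230 -> 170
  RT 90: heading 170 -> 80
  -- iteration 2/6 --
  FD 8.5: (-15.782,-2.133) -> (-14.306,6.238) [heading=80, draw]
  RT 60: heading 80 -> 20
  RT 90: heading 20 -> 290
  -- iteration 3/6 --
  FD 8.5: (-14.306,6.238) -> (-11.399,-1.749) [heading=290, draw]
  RT 60: heading 290 -> 230
  RT 90: heading 230 -> 140
  -- iteration 4/6 --
  FD 8.5: (-11.399,-1.749) -> (-17.91,3.715) [heading=140, draw]
  RT 60: heading 140 -> 80
  RT 90: heading 80 -> 350
  -- iteration 5/6 --
  FD 8.5: (-17.91,3.715) -> (-9.539,2.239) [heading=350, draw]
  RT 60: heading 350 -> 290
  RT 90: heading 290 -> 200
  -- iteration 6/6 --
  FD 8.5: (-9.539,2.239) -> (-17.527,-0.669) [heading=200, draw]
  RT 60: heading 200 -> 140
  RT 90: heading 140 -> 50
]
LT 352: heading 50 -> 42
FD 14.5: (-17.527,-0.669) -> (-6.751,9.034) [heading=42, draw]
LT 60: heading 42 -> 102
LT 60: heading 102 -> 162
RT 221: heading 162 -> 301
Final: pos=(-6.751,9.034), heading=301, 8 segment(s) drawn

Answer: -6.751 9.034 301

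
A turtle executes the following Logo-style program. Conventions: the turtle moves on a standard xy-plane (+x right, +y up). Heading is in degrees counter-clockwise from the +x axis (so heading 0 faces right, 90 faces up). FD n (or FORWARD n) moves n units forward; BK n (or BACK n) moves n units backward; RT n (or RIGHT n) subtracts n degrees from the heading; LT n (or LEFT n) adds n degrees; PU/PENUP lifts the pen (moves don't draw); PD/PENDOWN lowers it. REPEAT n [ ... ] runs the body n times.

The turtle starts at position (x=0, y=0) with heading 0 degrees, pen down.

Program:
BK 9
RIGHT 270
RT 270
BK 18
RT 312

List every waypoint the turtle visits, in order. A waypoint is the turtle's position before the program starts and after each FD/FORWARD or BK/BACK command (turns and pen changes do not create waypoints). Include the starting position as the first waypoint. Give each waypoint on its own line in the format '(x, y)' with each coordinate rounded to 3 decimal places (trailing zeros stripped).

Executing turtle program step by step:
Start: pos=(0,0), heading=0, pen down
BK 9: (0,0) -> (-9,0) [heading=0, draw]
RT 270: heading 0 -> 90
RT 270: heading 90 -> 180
BK 18: (-9,0) -> (9,0) [heading=180, draw]
RT 312: heading 180 -> 228
Final: pos=(9,0), heading=228, 2 segment(s) drawn
Waypoints (3 total):
(0, 0)
(-9, 0)
(9, 0)

Answer: (0, 0)
(-9, 0)
(9, 0)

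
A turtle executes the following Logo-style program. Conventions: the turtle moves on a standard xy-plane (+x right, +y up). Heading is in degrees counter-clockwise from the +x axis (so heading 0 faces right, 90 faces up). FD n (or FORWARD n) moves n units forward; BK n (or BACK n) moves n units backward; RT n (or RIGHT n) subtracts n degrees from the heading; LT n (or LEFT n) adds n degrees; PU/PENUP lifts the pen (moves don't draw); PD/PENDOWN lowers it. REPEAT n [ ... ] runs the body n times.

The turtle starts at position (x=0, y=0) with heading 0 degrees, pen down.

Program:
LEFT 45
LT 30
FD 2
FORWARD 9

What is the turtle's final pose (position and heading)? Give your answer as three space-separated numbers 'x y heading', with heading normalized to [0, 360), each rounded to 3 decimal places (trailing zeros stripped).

Answer: 2.847 10.625 75

Derivation:
Executing turtle program step by step:
Start: pos=(0,0), heading=0, pen down
LT 45: heading 0 -> 45
LT 30: heading 45 -> 75
FD 2: (0,0) -> (0.518,1.932) [heading=75, draw]
FD 9: (0.518,1.932) -> (2.847,10.625) [heading=75, draw]
Final: pos=(2.847,10.625), heading=75, 2 segment(s) drawn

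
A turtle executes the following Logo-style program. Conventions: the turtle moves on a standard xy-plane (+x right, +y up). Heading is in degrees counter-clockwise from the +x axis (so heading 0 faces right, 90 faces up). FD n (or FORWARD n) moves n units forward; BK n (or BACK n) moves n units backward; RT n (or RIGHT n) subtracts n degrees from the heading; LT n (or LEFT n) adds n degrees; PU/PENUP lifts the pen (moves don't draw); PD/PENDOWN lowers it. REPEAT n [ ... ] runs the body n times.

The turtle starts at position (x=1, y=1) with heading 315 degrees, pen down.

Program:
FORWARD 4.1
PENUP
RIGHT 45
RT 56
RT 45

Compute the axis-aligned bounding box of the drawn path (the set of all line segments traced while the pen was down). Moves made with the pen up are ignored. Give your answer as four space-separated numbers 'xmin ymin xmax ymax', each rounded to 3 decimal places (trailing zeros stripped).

Answer: 1 -1.899 3.899 1

Derivation:
Executing turtle program step by step:
Start: pos=(1,1), heading=315, pen down
FD 4.1: (1,1) -> (3.899,-1.899) [heading=315, draw]
PU: pen up
RT 45: heading 315 -> 270
RT 56: heading 270 -> 214
RT 45: heading 214 -> 169
Final: pos=(3.899,-1.899), heading=169, 1 segment(s) drawn

Segment endpoints: x in {1, 3.899}, y in {-1.899, 1}
xmin=1, ymin=-1.899, xmax=3.899, ymax=1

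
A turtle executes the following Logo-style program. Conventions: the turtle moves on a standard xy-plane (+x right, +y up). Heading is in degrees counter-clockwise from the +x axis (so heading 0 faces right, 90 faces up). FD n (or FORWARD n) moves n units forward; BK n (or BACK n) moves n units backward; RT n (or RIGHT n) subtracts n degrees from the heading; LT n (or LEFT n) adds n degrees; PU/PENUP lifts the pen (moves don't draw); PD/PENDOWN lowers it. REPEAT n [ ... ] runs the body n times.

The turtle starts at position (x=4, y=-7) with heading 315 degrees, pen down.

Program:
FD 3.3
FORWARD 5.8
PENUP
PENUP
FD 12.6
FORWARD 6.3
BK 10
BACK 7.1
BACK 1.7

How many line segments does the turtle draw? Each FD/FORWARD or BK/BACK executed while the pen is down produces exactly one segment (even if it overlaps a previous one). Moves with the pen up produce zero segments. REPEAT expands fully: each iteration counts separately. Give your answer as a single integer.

Executing turtle program step by step:
Start: pos=(4,-7), heading=315, pen down
FD 3.3: (4,-7) -> (6.333,-9.333) [heading=315, draw]
FD 5.8: (6.333,-9.333) -> (10.435,-13.435) [heading=315, draw]
PU: pen up
PU: pen up
FD 12.6: (10.435,-13.435) -> (19.344,-22.344) [heading=315, move]
FD 6.3: (19.344,-22.344) -> (23.799,-26.799) [heading=315, move]
BK 10: (23.799,-26.799) -> (16.728,-19.728) [heading=315, move]
BK 7.1: (16.728,-19.728) -> (11.707,-14.707) [heading=315, move]
BK 1.7: (11.707,-14.707) -> (10.505,-13.505) [heading=315, move]
Final: pos=(10.505,-13.505), heading=315, 2 segment(s) drawn
Segments drawn: 2

Answer: 2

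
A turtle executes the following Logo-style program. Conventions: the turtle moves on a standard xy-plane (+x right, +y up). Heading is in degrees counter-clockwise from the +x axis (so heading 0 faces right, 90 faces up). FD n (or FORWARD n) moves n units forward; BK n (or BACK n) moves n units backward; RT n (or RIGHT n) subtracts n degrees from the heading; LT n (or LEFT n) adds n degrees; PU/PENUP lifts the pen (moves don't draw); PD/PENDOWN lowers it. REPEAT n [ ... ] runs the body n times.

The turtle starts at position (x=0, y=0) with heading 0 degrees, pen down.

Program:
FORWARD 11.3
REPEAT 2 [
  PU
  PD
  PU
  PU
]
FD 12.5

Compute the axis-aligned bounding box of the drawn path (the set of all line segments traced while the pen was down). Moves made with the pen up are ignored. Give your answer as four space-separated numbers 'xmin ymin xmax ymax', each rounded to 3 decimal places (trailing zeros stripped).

Executing turtle program step by step:
Start: pos=(0,0), heading=0, pen down
FD 11.3: (0,0) -> (11.3,0) [heading=0, draw]
REPEAT 2 [
  -- iteration 1/2 --
  PU: pen up
  PD: pen down
  PU: pen up
  PU: pen up
  -- iteration 2/2 --
  PU: pen up
  PD: pen down
  PU: pen up
  PU: pen up
]
FD 12.5: (11.3,0) -> (23.8,0) [heading=0, move]
Final: pos=(23.8,0), heading=0, 1 segment(s) drawn

Segment endpoints: x in {0, 11.3}, y in {0}
xmin=0, ymin=0, xmax=11.3, ymax=0

Answer: 0 0 11.3 0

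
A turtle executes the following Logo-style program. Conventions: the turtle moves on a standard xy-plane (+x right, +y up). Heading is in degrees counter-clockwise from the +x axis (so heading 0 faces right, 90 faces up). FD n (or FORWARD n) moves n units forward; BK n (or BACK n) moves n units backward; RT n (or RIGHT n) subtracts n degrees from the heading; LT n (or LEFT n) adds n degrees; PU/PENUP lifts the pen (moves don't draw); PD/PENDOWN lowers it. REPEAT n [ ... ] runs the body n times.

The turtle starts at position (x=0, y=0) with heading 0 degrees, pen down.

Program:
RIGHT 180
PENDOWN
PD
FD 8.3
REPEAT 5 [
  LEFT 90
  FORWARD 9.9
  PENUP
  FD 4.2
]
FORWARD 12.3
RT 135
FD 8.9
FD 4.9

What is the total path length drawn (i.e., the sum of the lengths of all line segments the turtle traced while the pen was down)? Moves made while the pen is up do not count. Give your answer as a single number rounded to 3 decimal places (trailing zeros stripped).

Answer: 18.2

Derivation:
Executing turtle program step by step:
Start: pos=(0,0), heading=0, pen down
RT 180: heading 0 -> 180
PD: pen down
PD: pen down
FD 8.3: (0,0) -> (-8.3,0) [heading=180, draw]
REPEAT 5 [
  -- iteration 1/5 --
  LT 90: heading 180 -> 270
  FD 9.9: (-8.3,0) -> (-8.3,-9.9) [heading=270, draw]
  PU: pen up
  FD 4.2: (-8.3,-9.9) -> (-8.3,-14.1) [heading=270, move]
  -- iteration 2/5 --
  LT 90: heading 270 -> 0
  FD 9.9: (-8.3,-14.1) -> (1.6,-14.1) [heading=0, move]
  PU: pen up
  FD 4.2: (1.6,-14.1) -> (5.8,-14.1) [heading=0, move]
  -- iteration 3/5 --
  LT 90: heading 0 -> 90
  FD 9.9: (5.8,-14.1) -> (5.8,-4.2) [heading=90, move]
  PU: pen up
  FD 4.2: (5.8,-4.2) -> (5.8,0) [heading=90, move]
  -- iteration 4/5 --
  LT 90: heading 90 -> 180
  FD 9.9: (5.8,0) -> (-4.1,0) [heading=180, move]
  PU: pen up
  FD 4.2: (-4.1,0) -> (-8.3,0) [heading=180, move]
  -- iteration 5/5 --
  LT 90: heading 180 -> 270
  FD 9.9: (-8.3,0) -> (-8.3,-9.9) [heading=270, move]
  PU: pen up
  FD 4.2: (-8.3,-9.9) -> (-8.3,-14.1) [heading=270, move]
]
FD 12.3: (-8.3,-14.1) -> (-8.3,-26.4) [heading=270, move]
RT 135: heading 270 -> 135
FD 8.9: (-8.3,-26.4) -> (-14.593,-20.107) [heading=135, move]
FD 4.9: (-14.593,-20.107) -> (-18.058,-16.642) [heading=135, move]
Final: pos=(-18.058,-16.642), heading=135, 2 segment(s) drawn

Segment lengths:
  seg 1: (0,0) -> (-8.3,0), length = 8.3
  seg 2: (-8.3,0) -> (-8.3,-9.9), length = 9.9
Total = 18.2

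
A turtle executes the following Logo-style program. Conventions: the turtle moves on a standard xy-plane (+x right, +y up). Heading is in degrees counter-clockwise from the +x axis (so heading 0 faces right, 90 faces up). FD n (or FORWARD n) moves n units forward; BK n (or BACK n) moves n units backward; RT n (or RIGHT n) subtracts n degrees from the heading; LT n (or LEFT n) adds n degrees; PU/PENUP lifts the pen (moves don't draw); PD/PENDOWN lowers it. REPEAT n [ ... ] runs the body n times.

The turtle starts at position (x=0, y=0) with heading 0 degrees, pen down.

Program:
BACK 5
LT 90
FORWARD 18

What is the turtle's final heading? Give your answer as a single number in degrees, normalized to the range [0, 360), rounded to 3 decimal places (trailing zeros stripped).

Executing turtle program step by step:
Start: pos=(0,0), heading=0, pen down
BK 5: (0,0) -> (-5,0) [heading=0, draw]
LT 90: heading 0 -> 90
FD 18: (-5,0) -> (-5,18) [heading=90, draw]
Final: pos=(-5,18), heading=90, 2 segment(s) drawn

Answer: 90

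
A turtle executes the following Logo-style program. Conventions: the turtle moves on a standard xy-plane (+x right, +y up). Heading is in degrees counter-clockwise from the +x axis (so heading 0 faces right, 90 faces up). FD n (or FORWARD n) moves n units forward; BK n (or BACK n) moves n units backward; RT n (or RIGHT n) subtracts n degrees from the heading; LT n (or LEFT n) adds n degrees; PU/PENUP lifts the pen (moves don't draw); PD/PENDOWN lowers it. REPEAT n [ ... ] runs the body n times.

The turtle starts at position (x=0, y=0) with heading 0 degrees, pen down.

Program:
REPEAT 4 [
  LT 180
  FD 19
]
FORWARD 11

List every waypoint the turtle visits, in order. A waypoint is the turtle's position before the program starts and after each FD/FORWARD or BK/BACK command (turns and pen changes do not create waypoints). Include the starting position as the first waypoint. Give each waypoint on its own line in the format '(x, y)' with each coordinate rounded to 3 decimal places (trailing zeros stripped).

Answer: (0, 0)
(-19, 0)
(0, 0)
(-19, 0)
(0, 0)
(11, 0)

Derivation:
Executing turtle program step by step:
Start: pos=(0,0), heading=0, pen down
REPEAT 4 [
  -- iteration 1/4 --
  LT 180: heading 0 -> 180
  FD 19: (0,0) -> (-19,0) [heading=180, draw]
  -- iteration 2/4 --
  LT 180: heading 180 -> 0
  FD 19: (-19,0) -> (0,0) [heading=0, draw]
  -- iteration 3/4 --
  LT 180: heading 0 -> 180
  FD 19: (0,0) -> (-19,0) [heading=180, draw]
  -- iteration 4/4 --
  LT 180: heading 180 -> 0
  FD 19: (-19,0) -> (0,0) [heading=0, draw]
]
FD 11: (0,0) -> (11,0) [heading=0, draw]
Final: pos=(11,0), heading=0, 5 segment(s) drawn
Waypoints (6 total):
(0, 0)
(-19, 0)
(0, 0)
(-19, 0)
(0, 0)
(11, 0)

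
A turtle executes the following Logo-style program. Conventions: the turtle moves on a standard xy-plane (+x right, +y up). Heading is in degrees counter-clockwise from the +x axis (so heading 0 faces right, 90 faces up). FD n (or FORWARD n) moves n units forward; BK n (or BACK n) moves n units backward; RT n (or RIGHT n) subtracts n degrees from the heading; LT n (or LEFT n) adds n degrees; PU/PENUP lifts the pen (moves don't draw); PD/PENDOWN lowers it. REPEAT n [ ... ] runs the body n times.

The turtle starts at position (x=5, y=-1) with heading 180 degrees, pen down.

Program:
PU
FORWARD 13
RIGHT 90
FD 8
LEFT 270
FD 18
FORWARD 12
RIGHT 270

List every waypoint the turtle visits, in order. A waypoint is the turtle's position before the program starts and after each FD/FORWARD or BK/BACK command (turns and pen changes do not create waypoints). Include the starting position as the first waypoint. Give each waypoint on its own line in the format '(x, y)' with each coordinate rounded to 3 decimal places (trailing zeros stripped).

Executing turtle program step by step:
Start: pos=(5,-1), heading=180, pen down
PU: pen up
FD 13: (5,-1) -> (-8,-1) [heading=180, move]
RT 90: heading 180 -> 90
FD 8: (-8,-1) -> (-8,7) [heading=90, move]
LT 270: heading 90 -> 0
FD 18: (-8,7) -> (10,7) [heading=0, move]
FD 12: (10,7) -> (22,7) [heading=0, move]
RT 270: heading 0 -> 90
Final: pos=(22,7), heading=90, 0 segment(s) drawn
Waypoints (5 total):
(5, -1)
(-8, -1)
(-8, 7)
(10, 7)
(22, 7)

Answer: (5, -1)
(-8, -1)
(-8, 7)
(10, 7)
(22, 7)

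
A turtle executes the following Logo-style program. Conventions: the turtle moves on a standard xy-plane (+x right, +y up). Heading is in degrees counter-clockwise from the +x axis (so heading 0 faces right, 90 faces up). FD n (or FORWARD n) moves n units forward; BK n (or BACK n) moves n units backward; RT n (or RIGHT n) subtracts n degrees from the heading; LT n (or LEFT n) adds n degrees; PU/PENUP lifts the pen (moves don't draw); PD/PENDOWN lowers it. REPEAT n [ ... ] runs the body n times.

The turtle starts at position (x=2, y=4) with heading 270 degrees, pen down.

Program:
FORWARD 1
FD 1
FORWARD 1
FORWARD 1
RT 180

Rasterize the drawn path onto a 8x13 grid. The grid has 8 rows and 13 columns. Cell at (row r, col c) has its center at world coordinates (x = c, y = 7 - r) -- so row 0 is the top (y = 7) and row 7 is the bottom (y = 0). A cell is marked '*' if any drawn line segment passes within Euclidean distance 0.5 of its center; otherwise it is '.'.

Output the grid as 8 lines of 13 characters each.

Segment 0: (2,4) -> (2,3)
Segment 1: (2,3) -> (2,2)
Segment 2: (2,2) -> (2,1)
Segment 3: (2,1) -> (2,0)

Answer: .............
.............
.............
..*..........
..*..........
..*..........
..*..........
..*..........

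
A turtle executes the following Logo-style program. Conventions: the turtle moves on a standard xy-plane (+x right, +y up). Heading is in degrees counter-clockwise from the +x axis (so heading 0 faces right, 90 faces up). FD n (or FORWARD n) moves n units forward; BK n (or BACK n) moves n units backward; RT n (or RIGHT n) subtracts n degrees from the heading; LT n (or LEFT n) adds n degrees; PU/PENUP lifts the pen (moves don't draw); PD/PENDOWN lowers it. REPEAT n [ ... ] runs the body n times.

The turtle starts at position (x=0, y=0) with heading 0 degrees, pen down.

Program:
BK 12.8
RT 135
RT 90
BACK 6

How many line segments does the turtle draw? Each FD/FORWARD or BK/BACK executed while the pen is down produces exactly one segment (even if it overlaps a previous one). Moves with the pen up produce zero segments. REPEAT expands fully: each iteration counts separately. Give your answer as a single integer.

Answer: 2

Derivation:
Executing turtle program step by step:
Start: pos=(0,0), heading=0, pen down
BK 12.8: (0,0) -> (-12.8,0) [heading=0, draw]
RT 135: heading 0 -> 225
RT 90: heading 225 -> 135
BK 6: (-12.8,0) -> (-8.557,-4.243) [heading=135, draw]
Final: pos=(-8.557,-4.243), heading=135, 2 segment(s) drawn
Segments drawn: 2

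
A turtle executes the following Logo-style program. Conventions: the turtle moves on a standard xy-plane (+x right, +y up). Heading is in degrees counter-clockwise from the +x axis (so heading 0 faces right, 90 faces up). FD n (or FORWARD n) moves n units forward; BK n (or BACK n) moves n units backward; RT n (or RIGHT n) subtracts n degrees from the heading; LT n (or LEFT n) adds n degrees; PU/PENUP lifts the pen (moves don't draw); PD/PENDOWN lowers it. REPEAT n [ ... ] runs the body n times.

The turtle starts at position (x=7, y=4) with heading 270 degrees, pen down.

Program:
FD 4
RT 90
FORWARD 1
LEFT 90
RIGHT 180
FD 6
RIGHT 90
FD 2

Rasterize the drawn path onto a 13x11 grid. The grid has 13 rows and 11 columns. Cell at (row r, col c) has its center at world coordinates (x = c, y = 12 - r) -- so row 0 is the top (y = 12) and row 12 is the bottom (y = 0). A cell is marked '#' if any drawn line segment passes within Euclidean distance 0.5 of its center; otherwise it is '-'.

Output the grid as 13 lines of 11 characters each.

Answer: -----------
-----------
-----------
-----------
-----------
-----------
------###--
------#----
------##---
------##---
------##---
------##---
------##---

Derivation:
Segment 0: (7,4) -> (7,0)
Segment 1: (7,0) -> (6,0)
Segment 2: (6,0) -> (6,6)
Segment 3: (6,6) -> (8,6)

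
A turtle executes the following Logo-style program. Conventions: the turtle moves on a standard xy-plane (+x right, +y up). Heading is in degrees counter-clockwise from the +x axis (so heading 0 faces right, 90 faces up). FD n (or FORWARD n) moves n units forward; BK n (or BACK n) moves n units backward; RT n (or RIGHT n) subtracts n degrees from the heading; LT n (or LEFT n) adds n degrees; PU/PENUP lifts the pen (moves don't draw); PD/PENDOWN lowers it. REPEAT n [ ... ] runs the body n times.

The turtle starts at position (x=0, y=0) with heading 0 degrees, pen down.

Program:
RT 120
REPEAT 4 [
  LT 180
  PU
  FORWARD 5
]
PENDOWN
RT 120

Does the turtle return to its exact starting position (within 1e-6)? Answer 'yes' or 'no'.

Executing turtle program step by step:
Start: pos=(0,0), heading=0, pen down
RT 120: heading 0 -> 240
REPEAT 4 [
  -- iteration 1/4 --
  LT 180: heading 240 -> 60
  PU: pen up
  FD 5: (0,0) -> (2.5,4.33) [heading=60, move]
  -- iteration 2/4 --
  LT 180: heading 60 -> 240
  PU: pen up
  FD 5: (2.5,4.33) -> (0,0) [heading=240, move]
  -- iteration 3/4 --
  LT 180: heading 240 -> 60
  PU: pen up
  FD 5: (0,0) -> (2.5,4.33) [heading=60, move]
  -- iteration 4/4 --
  LT 180: heading 60 -> 240
  PU: pen up
  FD 5: (2.5,4.33) -> (0,0) [heading=240, move]
]
PD: pen down
RT 120: heading 240 -> 120
Final: pos=(0,0), heading=120, 0 segment(s) drawn

Start position: (0, 0)
Final position: (0, 0)
Distance = 0; < 1e-6 -> CLOSED

Answer: yes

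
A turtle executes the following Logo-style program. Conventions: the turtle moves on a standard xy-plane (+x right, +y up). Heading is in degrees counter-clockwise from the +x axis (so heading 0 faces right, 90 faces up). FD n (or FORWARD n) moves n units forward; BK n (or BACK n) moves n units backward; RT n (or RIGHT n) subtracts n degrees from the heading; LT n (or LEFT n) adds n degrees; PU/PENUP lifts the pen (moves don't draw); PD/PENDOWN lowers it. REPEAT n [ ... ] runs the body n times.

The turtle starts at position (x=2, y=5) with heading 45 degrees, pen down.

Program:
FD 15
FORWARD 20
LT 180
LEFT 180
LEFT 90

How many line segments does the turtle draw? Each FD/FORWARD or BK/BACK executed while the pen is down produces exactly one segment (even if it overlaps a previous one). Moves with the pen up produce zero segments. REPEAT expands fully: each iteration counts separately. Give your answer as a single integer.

Executing turtle program step by step:
Start: pos=(2,5), heading=45, pen down
FD 15: (2,5) -> (12.607,15.607) [heading=45, draw]
FD 20: (12.607,15.607) -> (26.749,29.749) [heading=45, draw]
LT 180: heading 45 -> 225
LT 180: heading 225 -> 45
LT 90: heading 45 -> 135
Final: pos=(26.749,29.749), heading=135, 2 segment(s) drawn
Segments drawn: 2

Answer: 2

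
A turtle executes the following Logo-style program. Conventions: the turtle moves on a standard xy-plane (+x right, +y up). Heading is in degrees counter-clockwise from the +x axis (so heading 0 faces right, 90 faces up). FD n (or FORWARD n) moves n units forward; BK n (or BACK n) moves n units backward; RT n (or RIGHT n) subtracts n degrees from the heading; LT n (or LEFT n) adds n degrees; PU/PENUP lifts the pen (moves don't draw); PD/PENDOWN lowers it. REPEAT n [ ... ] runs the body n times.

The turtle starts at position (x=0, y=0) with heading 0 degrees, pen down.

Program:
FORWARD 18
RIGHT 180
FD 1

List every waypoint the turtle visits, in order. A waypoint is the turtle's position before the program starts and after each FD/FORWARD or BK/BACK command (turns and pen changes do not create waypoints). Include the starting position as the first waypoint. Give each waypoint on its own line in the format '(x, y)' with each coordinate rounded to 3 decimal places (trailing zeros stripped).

Answer: (0, 0)
(18, 0)
(17, 0)

Derivation:
Executing turtle program step by step:
Start: pos=(0,0), heading=0, pen down
FD 18: (0,0) -> (18,0) [heading=0, draw]
RT 180: heading 0 -> 180
FD 1: (18,0) -> (17,0) [heading=180, draw]
Final: pos=(17,0), heading=180, 2 segment(s) drawn
Waypoints (3 total):
(0, 0)
(18, 0)
(17, 0)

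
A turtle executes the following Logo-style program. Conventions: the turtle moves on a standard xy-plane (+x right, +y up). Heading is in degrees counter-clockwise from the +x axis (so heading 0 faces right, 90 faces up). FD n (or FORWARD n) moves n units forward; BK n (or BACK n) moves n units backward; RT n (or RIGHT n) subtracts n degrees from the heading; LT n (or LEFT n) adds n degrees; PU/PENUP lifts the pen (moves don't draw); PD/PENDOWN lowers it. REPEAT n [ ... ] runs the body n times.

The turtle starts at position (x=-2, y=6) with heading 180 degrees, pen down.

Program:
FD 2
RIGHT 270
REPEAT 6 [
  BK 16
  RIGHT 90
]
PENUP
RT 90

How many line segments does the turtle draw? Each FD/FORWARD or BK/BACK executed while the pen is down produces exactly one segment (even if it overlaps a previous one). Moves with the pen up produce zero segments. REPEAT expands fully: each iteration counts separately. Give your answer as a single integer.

Answer: 7

Derivation:
Executing turtle program step by step:
Start: pos=(-2,6), heading=180, pen down
FD 2: (-2,6) -> (-4,6) [heading=180, draw]
RT 270: heading 180 -> 270
REPEAT 6 [
  -- iteration 1/6 --
  BK 16: (-4,6) -> (-4,22) [heading=270, draw]
  RT 90: heading 270 -> 180
  -- iteration 2/6 --
  BK 16: (-4,22) -> (12,22) [heading=180, draw]
  RT 90: heading 180 -> 90
  -- iteration 3/6 --
  BK 16: (12,22) -> (12,6) [heading=90, draw]
  RT 90: heading 90 -> 0
  -- iteration 4/6 --
  BK 16: (12,6) -> (-4,6) [heading=0, draw]
  RT 90: heading 0 -> 270
  -- iteration 5/6 --
  BK 16: (-4,6) -> (-4,22) [heading=270, draw]
  RT 90: heading 270 -> 180
  -- iteration 6/6 --
  BK 16: (-4,22) -> (12,22) [heading=180, draw]
  RT 90: heading 180 -> 90
]
PU: pen up
RT 90: heading 90 -> 0
Final: pos=(12,22), heading=0, 7 segment(s) drawn
Segments drawn: 7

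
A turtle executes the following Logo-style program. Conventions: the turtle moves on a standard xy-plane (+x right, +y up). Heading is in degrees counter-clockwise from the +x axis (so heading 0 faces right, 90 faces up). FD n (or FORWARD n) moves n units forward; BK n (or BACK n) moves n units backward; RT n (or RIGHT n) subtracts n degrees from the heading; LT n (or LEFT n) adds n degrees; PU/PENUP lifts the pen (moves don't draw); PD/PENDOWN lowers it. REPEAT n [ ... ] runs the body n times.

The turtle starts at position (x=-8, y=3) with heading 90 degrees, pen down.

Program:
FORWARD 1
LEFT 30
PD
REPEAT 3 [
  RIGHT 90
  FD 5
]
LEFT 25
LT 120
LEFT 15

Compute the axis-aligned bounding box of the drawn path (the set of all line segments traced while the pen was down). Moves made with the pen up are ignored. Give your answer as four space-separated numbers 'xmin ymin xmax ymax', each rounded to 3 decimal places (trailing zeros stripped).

Answer: -8 -0.33 -1.17 6.5

Derivation:
Executing turtle program step by step:
Start: pos=(-8,3), heading=90, pen down
FD 1: (-8,3) -> (-8,4) [heading=90, draw]
LT 30: heading 90 -> 120
PD: pen down
REPEAT 3 [
  -- iteration 1/3 --
  RT 90: heading 120 -> 30
  FD 5: (-8,4) -> (-3.67,6.5) [heading=30, draw]
  -- iteration 2/3 --
  RT 90: heading 30 -> 300
  FD 5: (-3.67,6.5) -> (-1.17,2.17) [heading=300, draw]
  -- iteration 3/3 --
  RT 90: heading 300 -> 210
  FD 5: (-1.17,2.17) -> (-5.5,-0.33) [heading=210, draw]
]
LT 25: heading 210 -> 235
LT 120: heading 235 -> 355
LT 15: heading 355 -> 10
Final: pos=(-5.5,-0.33), heading=10, 4 segment(s) drawn

Segment endpoints: x in {-8, -5.5, -3.67, -1.17}, y in {-0.33, 2.17, 3, 4, 6.5}
xmin=-8, ymin=-0.33, xmax=-1.17, ymax=6.5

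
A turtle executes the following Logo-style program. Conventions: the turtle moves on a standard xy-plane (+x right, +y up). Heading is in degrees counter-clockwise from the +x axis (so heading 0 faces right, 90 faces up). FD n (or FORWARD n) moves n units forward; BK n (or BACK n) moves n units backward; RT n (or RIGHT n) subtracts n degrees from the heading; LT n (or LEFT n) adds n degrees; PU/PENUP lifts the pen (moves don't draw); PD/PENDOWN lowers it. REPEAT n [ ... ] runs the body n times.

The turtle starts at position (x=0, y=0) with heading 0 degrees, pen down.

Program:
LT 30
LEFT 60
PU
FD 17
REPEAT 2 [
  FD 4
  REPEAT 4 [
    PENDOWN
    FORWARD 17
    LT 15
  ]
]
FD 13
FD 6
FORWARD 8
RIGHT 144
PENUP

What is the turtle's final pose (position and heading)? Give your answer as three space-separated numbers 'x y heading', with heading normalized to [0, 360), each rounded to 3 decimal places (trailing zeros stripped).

Answer: -116.331 78.164 66

Derivation:
Executing turtle program step by step:
Start: pos=(0,0), heading=0, pen down
LT 30: heading 0 -> 30
LT 60: heading 30 -> 90
PU: pen up
FD 17: (0,0) -> (0,17) [heading=90, move]
REPEAT 2 [
  -- iteration 1/2 --
  FD 4: (0,17) -> (0,21) [heading=90, move]
  REPEAT 4 [
    -- iteration 1/4 --
    PD: pen down
    FD 17: (0,21) -> (0,38) [heading=90, draw]
    LT 15: heading 90 -> 105
    -- iteration 2/4 --
    PD: pen down
    FD 17: (0,38) -> (-4.4,54.421) [heading=105, draw]
    LT 15: heading 105 -> 120
    -- iteration 3/4 --
    PD: pen down
    FD 17: (-4.4,54.421) -> (-12.9,69.143) [heading=120, draw]
    LT 15: heading 120 -> 135
    -- iteration 4/4 --
    PD: pen down
    FD 17: (-12.9,69.143) -> (-24.921,81.164) [heading=135, draw]
    LT 15: heading 135 -> 150
  ]
  -- iteration 2/2 --
  FD 4: (-24.921,81.164) -> (-28.385,83.164) [heading=150, draw]
  REPEAT 4 [
    -- iteration 1/4 --
    PD: pen down
    FD 17: (-28.385,83.164) -> (-43.107,91.664) [heading=150, draw]
    LT 15: heading 150 -> 165
    -- iteration 2/4 --
    PD: pen down
    FD 17: (-43.107,91.664) -> (-59.528,96.064) [heading=165, draw]
    LT 15: heading 165 -> 180
    -- iteration 3/4 --
    PD: pen down
    FD 17: (-59.528,96.064) -> (-76.528,96.064) [heading=180, draw]
    LT 15: heading 180 -> 195
    -- iteration 4/4 --
    PD: pen down
    FD 17: (-76.528,96.064) -> (-92.949,91.664) [heading=195, draw]
    LT 15: heading 195 -> 210
  ]
]
FD 13: (-92.949,91.664) -> (-104.207,85.164) [heading=210, draw]
FD 6: (-104.207,85.164) -> (-109.403,82.164) [heading=210, draw]
FD 8: (-109.403,82.164) -> (-116.331,78.164) [heading=210, draw]
RT 144: heading 210 -> 66
PU: pen up
Final: pos=(-116.331,78.164), heading=66, 12 segment(s) drawn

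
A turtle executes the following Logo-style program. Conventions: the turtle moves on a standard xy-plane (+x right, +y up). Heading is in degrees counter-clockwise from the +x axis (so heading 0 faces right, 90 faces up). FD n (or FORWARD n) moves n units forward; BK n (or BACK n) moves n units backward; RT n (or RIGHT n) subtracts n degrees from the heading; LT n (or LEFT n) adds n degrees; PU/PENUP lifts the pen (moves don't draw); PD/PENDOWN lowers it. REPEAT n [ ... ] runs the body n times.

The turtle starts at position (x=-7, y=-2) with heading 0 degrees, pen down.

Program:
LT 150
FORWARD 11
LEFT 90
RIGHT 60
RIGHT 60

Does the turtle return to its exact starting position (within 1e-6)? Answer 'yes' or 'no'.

Executing turtle program step by step:
Start: pos=(-7,-2), heading=0, pen down
LT 150: heading 0 -> 150
FD 11: (-7,-2) -> (-16.526,3.5) [heading=150, draw]
LT 90: heading 150 -> 240
RT 60: heading 240 -> 180
RT 60: heading 180 -> 120
Final: pos=(-16.526,3.5), heading=120, 1 segment(s) drawn

Start position: (-7, -2)
Final position: (-16.526, 3.5)
Distance = 11; >= 1e-6 -> NOT closed

Answer: no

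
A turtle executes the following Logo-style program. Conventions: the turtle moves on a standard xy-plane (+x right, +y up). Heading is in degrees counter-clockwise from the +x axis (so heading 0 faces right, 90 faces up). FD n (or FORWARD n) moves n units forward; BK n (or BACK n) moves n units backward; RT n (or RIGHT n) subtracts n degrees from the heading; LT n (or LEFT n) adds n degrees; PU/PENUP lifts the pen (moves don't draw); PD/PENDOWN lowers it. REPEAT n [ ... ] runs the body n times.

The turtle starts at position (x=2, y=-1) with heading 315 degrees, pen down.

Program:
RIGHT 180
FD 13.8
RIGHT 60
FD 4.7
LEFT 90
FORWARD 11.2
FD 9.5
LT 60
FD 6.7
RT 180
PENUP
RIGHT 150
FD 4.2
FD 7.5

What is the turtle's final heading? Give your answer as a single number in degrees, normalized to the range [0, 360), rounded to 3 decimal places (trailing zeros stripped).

Answer: 255

Derivation:
Executing turtle program step by step:
Start: pos=(2,-1), heading=315, pen down
RT 180: heading 315 -> 135
FD 13.8: (2,-1) -> (-7.758,8.758) [heading=135, draw]
RT 60: heading 135 -> 75
FD 4.7: (-7.758,8.758) -> (-6.542,13.298) [heading=75, draw]
LT 90: heading 75 -> 165
FD 11.2: (-6.542,13.298) -> (-17.36,16.197) [heading=165, draw]
FD 9.5: (-17.36,16.197) -> (-26.536,18.655) [heading=165, draw]
LT 60: heading 165 -> 225
FD 6.7: (-26.536,18.655) -> (-31.274,13.918) [heading=225, draw]
RT 180: heading 225 -> 45
PU: pen up
RT 150: heading 45 -> 255
FD 4.2: (-31.274,13.918) -> (-32.361,9.861) [heading=255, move]
FD 7.5: (-32.361,9.861) -> (-34.302,2.617) [heading=255, move]
Final: pos=(-34.302,2.617), heading=255, 5 segment(s) drawn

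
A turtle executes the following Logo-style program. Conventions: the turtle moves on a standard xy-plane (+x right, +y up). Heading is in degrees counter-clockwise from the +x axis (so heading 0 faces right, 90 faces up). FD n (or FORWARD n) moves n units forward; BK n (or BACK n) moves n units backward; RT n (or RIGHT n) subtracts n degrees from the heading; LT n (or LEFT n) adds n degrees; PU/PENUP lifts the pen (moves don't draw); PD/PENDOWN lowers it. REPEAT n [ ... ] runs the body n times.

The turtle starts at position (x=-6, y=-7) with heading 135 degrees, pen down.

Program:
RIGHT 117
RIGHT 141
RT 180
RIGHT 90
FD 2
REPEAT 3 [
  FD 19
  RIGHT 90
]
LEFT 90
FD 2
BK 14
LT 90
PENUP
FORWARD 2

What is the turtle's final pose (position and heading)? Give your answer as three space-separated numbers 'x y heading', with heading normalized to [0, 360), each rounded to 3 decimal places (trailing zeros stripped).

Answer: -5.696 -32.237 237

Derivation:
Executing turtle program step by step:
Start: pos=(-6,-7), heading=135, pen down
RT 117: heading 135 -> 18
RT 141: heading 18 -> 237
RT 180: heading 237 -> 57
RT 90: heading 57 -> 327
FD 2: (-6,-7) -> (-4.323,-8.089) [heading=327, draw]
REPEAT 3 [
  -- iteration 1/3 --
  FD 19: (-4.323,-8.089) -> (11.612,-18.437) [heading=327, draw]
  RT 90: heading 327 -> 237
  -- iteration 2/3 --
  FD 19: (11.612,-18.437) -> (1.264,-34.372) [heading=237, draw]
  RT 90: heading 237 -> 147
  -- iteration 3/3 --
  FD 19: (1.264,-34.372) -> (-14.671,-24.024) [heading=147, draw]
  RT 90: heading 147 -> 57
]
LT 90: heading 57 -> 147
FD 2: (-14.671,-24.024) -> (-16.348,-22.935) [heading=147, draw]
BK 14: (-16.348,-22.935) -> (-4.607,-30.56) [heading=147, draw]
LT 90: heading 147 -> 237
PU: pen up
FD 2: (-4.607,-30.56) -> (-5.696,-32.237) [heading=237, move]
Final: pos=(-5.696,-32.237), heading=237, 6 segment(s) drawn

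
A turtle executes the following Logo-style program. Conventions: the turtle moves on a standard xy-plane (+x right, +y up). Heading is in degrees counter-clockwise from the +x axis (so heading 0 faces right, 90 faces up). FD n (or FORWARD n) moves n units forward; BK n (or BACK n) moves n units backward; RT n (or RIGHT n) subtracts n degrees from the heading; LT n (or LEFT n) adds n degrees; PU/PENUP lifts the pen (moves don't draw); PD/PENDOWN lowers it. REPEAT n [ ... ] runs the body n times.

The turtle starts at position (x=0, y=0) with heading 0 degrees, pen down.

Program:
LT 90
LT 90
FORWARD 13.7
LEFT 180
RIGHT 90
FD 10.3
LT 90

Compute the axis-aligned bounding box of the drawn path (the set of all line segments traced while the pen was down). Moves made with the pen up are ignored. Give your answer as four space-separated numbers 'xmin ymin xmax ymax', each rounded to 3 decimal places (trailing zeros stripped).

Answer: -13.7 -10.3 0 0

Derivation:
Executing turtle program step by step:
Start: pos=(0,0), heading=0, pen down
LT 90: heading 0 -> 90
LT 90: heading 90 -> 180
FD 13.7: (0,0) -> (-13.7,0) [heading=180, draw]
LT 180: heading 180 -> 0
RT 90: heading 0 -> 270
FD 10.3: (-13.7,0) -> (-13.7,-10.3) [heading=270, draw]
LT 90: heading 270 -> 0
Final: pos=(-13.7,-10.3), heading=0, 2 segment(s) drawn

Segment endpoints: x in {-13.7, -13.7, 0}, y in {-10.3, 0, 0}
xmin=-13.7, ymin=-10.3, xmax=0, ymax=0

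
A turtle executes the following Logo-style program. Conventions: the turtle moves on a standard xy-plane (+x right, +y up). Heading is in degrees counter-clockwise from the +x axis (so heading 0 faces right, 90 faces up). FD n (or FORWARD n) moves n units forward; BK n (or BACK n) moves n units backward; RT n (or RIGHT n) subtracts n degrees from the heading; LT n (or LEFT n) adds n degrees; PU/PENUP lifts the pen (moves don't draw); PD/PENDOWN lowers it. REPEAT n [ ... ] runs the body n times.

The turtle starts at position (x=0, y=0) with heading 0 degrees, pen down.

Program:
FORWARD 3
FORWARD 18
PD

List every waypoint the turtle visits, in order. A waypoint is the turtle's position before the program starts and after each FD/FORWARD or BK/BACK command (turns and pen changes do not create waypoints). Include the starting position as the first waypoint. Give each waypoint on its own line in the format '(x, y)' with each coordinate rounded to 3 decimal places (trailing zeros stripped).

Answer: (0, 0)
(3, 0)
(21, 0)

Derivation:
Executing turtle program step by step:
Start: pos=(0,0), heading=0, pen down
FD 3: (0,0) -> (3,0) [heading=0, draw]
FD 18: (3,0) -> (21,0) [heading=0, draw]
PD: pen down
Final: pos=(21,0), heading=0, 2 segment(s) drawn
Waypoints (3 total):
(0, 0)
(3, 0)
(21, 0)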